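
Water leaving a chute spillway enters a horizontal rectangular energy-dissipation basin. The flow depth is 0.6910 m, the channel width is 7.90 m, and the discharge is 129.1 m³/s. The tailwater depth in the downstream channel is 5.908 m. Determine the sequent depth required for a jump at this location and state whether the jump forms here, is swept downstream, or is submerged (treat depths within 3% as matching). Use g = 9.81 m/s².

q = Q/b = 129.1/7.90 = 16.34 m²/s; V₁ = q/y₁ = 23.65 m/s. Fr₁ = V₁/√(g·y₁) = 9.083.
From the momentum equation for a rectangular channel, y₂/y₁ = ½[√(1 + 8Fr₁²) − 1] = ½[√661.06 − 1] = 12.36.
y₂ = 12.36 × 0.6910 = 8.538 m.
Tailwater y_tw = 5.908 m: y_tw < y₂, so the jump is swept downstream.

y₂ = 8.538 m; the jump is swept downstream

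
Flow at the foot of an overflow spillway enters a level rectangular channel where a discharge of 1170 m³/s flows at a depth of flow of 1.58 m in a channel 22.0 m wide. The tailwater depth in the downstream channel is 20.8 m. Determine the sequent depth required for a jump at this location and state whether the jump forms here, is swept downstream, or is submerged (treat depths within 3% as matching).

y₂ = 18.3 m; the jump is submerged

q = Q/b = 1170/22.0 = 53.2 m²/s; V₁ = q/y₁ = 33.7 m/s. Fr₁ = V₁/√(g·y₁) = 8.55.
By Bélanger, y₂/y₁ = ½[√(1 + 8Fr₁²) − 1] = ½[√585.8 − 1] = 11.6.
y₂ = 11.6 × 1.58 = 18.3 m.
Tailwater y_tw = 20.8 m: y_tw > y₂, so the jump is submerged.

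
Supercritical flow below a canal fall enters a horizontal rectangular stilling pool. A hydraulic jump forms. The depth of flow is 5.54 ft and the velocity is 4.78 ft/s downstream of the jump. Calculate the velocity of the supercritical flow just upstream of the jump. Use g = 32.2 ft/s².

Fr₂ = V₂/√(g·y₂) = 4.78/√(32.2×5.54) = 0.358.
Applying the sequent-depth relation in reverse, y₁/y₂ = ½[√(1 + 8Fr₂²) − 1] = ½[√2.025 − 1] = 0.211.
y₁ = 0.211 × 5.54 = 1.17 ft.
V₁ = q/y₁ = 26.5/1.17 = 22.6 ft/s.

V₁ = 22.6 ft/s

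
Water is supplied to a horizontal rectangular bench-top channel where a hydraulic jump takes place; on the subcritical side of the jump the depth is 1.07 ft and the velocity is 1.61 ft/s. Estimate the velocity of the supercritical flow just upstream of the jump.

Fr₂ = V₂/√(g·y₂) = 1.61/√(32.2×1.07) = 0.274.
Since the conjugate-depth ratio holds either way, y₁/y₂ = ½[√(1 + 8Fr₂²) − 1] = ½[√1.602 − 1] = 0.133.
y₁ = 0.133 × 1.07 = 0.142 ft.
V₁ = q/y₁ = 1.72/0.142 = 12.1 ft/s.

V₁ = 12.1 ft/s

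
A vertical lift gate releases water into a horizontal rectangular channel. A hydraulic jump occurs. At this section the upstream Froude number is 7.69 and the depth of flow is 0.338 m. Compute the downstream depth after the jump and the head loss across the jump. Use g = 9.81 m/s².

Fr₁ = 7.69 (given).
Conjugate-depth relation: y₂/y₁ = ½[√(1 + 8Fr₁²) − 1] = ½[√474.1 − 1] = 10.4.
y₂ = 10.4 × 0.338 = 3.51 m.
V₁ = Fr₁·√(g·y₁) = 7.69×√(9.81×0.338) = 14.0 m/s; q = V₁·y₁ = 4.73 m²/s. V₂ = q/y₂ = 4.73/3.51 = 1.35 m/s. E₁ = y₁ + V₁²/2g = 10.3 m; E₂ = y₂ + V₂²/2g = 3.60 m. ΔE = E₁ − E₂ = 6.73 m.

y₂ = 3.51 m; ΔE = 6.73 m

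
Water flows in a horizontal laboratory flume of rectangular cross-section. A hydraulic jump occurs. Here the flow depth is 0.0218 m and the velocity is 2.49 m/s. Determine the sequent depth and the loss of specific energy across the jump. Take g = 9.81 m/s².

y₂ = 0.155 m; ΔE = 0.176 m

Fr₁ = V₁/√(g·y₁) = 2.49/√(9.81×0.0218) = 5.38.
By Bélanger, y₂/y₁ = ½[√(1 + 8Fr₁²) − 1] = ½[√232.9 − 1] = 7.13.
y₂ = 7.13 × 0.0218 = 0.155 m.
Head loss: ΔE = (y₂ − y₁)³/(4y₁y₂) = (0.155 − 0.0218)³/(4×0.0218×0.155) = 0.00239/0.0136 = 0.176 m.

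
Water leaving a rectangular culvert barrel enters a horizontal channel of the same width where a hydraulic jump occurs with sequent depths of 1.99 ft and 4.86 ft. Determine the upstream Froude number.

Fr₁ = 2.05

For a rectangular channel the momentum equation gives q² = ½·g·y₁·y₂·(y₁ + y₂) = ½×32.2×1.99×4.86×6.85 = 1067.
q = √1067 = 32.7 ft²/s.
V₁ = q/y₁ = 16.4 ft/s; Fr₁ = V₁/√(g·y₁) = 2.05.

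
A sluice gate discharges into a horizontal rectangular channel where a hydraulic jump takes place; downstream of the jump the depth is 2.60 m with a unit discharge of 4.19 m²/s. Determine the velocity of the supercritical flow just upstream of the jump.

V₂ = q/y₂ = 4.19/2.60 = 1.61 m/s; Fr₂ = V₂/√(g·y₂) = 0.319.
Since the conjugate-depth ratio holds either way, y₁/y₂ = ½[√(1 + 8Fr₂²) − 1] = ½[√1.815 − 1] = 0.174.
y₁ = 0.174 × 2.60 = 0.451 m.
V₁ = q/y₁ = 4.19/0.451 = 9.29 m/s.

V₁ = 9.29 m/s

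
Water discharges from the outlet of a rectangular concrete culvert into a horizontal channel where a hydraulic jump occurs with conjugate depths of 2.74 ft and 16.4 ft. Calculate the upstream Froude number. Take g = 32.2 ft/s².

Fr₁ = 4.57

For a rectangular channel the momentum equation gives q² = ½·g·y₁·y₂·(y₁ + y₂) = ½×32.2×2.74×16.4×19.1 = 13847.
q = √13847 = 118 ft²/s.
V₁ = q/y₁ = 42.9 ft/s; Fr₁ = V₁/√(g·y₁) = 4.57.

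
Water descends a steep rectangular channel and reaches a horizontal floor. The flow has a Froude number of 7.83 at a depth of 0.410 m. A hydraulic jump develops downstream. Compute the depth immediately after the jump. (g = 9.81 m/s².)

y₂ = 4.34 m

Fr₁ = 7.83 (given).
Sequent-depth ratio: y₂/y₁ = ½[√(1 + 8Fr₁²) − 1] = ½[√491.5 − 1] = 10.6.
y₂ = 10.6 × 0.410 = 4.34 m.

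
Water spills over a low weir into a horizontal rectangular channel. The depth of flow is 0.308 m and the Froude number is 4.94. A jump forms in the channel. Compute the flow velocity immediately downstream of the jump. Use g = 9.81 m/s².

Fr₁ = 4.94 (given).
From the momentum equation for a rectangular channel, y₂/y₁ = ½[√(1 + 8Fr₁²) − 1] = ½[√196.2 − 1] = 6.50.
y₂ = 6.50 × 0.308 = 2.00 m.
V₁ = Fr₁·√(g·y₁) = 4.94×√(9.81×0.308) = 8.59 m/s; q = V₁·y₁ = 2.64 m²/s.
V₂ = q/y₂ = 2.64/2.00 = 1.32 m/s.

V₂ = 1.32 m/s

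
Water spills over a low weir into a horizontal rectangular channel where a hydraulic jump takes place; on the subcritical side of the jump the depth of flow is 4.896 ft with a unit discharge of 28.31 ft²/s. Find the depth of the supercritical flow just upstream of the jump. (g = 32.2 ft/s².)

V₂ = q/y₂ = 28.31/4.896 = 5.782 ft/s; Fr₂ = V₂/√(g·y₂) = 0.4605.
From the momentum equation (using Fr₂), y₁/y₂ = ½[√(1 + 8Fr₂²) − 1] = ½[√2.6966 − 1] = 0.3211.
y₁ = 0.3211 × 4.896 = 1.572 ft.

y₁ = 1.572 ft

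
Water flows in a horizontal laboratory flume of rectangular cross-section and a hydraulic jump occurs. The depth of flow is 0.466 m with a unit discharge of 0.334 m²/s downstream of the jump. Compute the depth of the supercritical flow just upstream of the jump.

V₂ = q/y₂ = 0.334/0.466 = 0.717 m/s; Fr₂ = V₂/√(g·y₂) = 0.335.
From the momentum equation (using Fr₂), y₁/y₂ = ½[√(1 + 8Fr₂²) − 1] = ½[√1.899 − 1] = 0.189.
y₁ = 0.189 × 0.466 = 0.0881 m.

y₁ = 0.0881 m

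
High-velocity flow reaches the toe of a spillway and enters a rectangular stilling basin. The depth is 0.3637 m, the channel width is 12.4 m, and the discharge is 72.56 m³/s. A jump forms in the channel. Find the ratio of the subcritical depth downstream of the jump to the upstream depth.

y₂/y₁ = 11.56

q = Q/b = 72.56/12.4 = 5.852 m²/s; V₁ = q/y₁ = 16.09 m/s. Fr₁ = V₁/√(g·y₁) = 8.518.
Conjugate-depth relation: y₂/y₁ = ½[√(1 + 8Fr₁²) − 1] = ½[√581.42 − 1] = 11.56.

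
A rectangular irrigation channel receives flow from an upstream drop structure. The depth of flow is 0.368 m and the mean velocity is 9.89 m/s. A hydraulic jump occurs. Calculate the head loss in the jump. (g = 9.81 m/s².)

Fr₁ = V₁/√(g·y₁) = 9.89/√(9.81×0.368) = 5.21.
Bélanger equation: y₂/y₁ = ½[√(1 + 8Fr₁²) − 1] = ½[√217.8 − 1] = 6.88.
y₂ = 6.88 × 0.368 = 2.53 m.
q = V₁·y₁ = 9.89 × 0.368 = 3.64 m²/s. V₂ = q/y₂ = 3.64/2.53 = 1.44 m/s. E₁ = y₁ + V₁²/2g = 5.35 m; E₂ = y₂ + V₂²/2g = 2.64 m. ΔE = E₁ − E₂ = 2.72 m.

ΔE = 2.72 m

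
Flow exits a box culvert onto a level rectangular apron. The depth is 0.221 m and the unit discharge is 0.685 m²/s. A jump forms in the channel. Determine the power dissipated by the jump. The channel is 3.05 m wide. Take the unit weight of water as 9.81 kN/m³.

P = 1.57 kW

V₁ = q/y₁ = 0.685/0.221 = 3.10 m/s. Fr₁ = V₁/√(g·y₁) = 3.10/√(9.81×0.221) = 2.11.
By Bélanger, y₂/y₁ = ½[√(1 + 8Fr₁²) − 1] = ½[√36.45 − 1] = 2.52.
y₂ = 2.52 × 0.221 = 0.557 m.
Head loss: ΔE = (y₂ − y₁)³/(4y₁y₂) = (0.557 − 0.221)³/(4×0.221×0.557) = 0.0378/0.492 = 0.0768 m.
Q = q·b = 0.685 × 3.05 = 2.09 m³/s. P = γ·Q·ΔE = 9.81 × 2.09 × 0.0768 = 1.57 kW.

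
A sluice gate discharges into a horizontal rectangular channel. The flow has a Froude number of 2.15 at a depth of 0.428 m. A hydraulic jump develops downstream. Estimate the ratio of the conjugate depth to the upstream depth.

y₂/y₁ = 2.58

Fr₁ = 2.15 (given).
Sequent-depth ratio: y₂/y₁ = ½[√(1 + 8Fr₁²) − 1] = ½[√37.98 − 1] = 2.58.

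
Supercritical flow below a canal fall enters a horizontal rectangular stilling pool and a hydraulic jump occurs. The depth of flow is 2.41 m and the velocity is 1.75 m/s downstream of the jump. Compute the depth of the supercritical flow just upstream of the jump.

y₁ = 0.515 m

Fr₂ = V₂/√(g·y₂) = 1.75/√(9.81×2.41) = 0.360.
Applying the sequent-depth relation in reverse, y₁/y₂ = ½[√(1 + 8Fr₂²) − 1] = ½[√2.036 − 1] = 0.213.
y₁ = 0.213 × 2.41 = 0.515 m.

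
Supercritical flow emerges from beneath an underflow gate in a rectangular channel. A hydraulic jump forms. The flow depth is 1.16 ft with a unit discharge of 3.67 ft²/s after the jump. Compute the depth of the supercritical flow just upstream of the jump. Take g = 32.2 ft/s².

y₁ = 0.448 ft

V₂ = q/y₂ = 3.67/1.16 = 3.16 ft/s; Fr₂ = V₂/√(g·y₂) = 0.518.
Applying the sequent-depth relation in reverse, y₁/y₂ = ½[√(1 + 8Fr₂²) − 1] = ½[√3.144 − 1] = 0.387.
y₁ = 0.387 × 1.16 = 0.448 ft.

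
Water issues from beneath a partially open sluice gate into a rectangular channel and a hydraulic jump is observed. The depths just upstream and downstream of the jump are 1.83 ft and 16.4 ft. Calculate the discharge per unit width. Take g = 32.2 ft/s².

For a rectangular channel the momentum equation gives q² = ½·g·y₁·y₂·(y₁ + y₂) = ½×32.2×1.83×16.4×18.2 = 8809.
q = √8809 = 93.9 ft²/s.

q = 93.9 ft²/s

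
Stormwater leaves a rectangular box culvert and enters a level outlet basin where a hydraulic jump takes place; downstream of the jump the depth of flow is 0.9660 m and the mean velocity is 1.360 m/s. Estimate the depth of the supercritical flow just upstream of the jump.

Fr₂ = V₂/√(g·y₂) = 1.360/√(9.81×0.9660) = 0.4418.
From the momentum equation (using Fr₂), y₁/y₂ = ½[√(1 + 8Fr₂²) − 1] = ½[√2.5614 − 1] = 0.3002.
y₁ = 0.3002 × 0.9660 = 0.2900 m.

y₁ = 0.2900 m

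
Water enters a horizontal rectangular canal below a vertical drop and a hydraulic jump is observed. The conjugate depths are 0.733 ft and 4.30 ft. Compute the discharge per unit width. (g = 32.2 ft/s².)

For a rectangular channel the momentum equation gives q² = ½·g·y₁·y₂·(y₁ + y₂) = ½×32.2×0.733×4.30×5.03 = 255.
q = √255 = 16.0 ft²/s.

q = 16.0 ft²/s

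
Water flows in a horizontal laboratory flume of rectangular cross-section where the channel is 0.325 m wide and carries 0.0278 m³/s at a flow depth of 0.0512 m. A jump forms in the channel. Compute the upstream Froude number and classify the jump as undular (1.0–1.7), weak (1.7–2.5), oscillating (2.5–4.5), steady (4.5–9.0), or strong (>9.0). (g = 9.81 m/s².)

Fr₁ = 2.36; weak jump

q = Q/b = 0.0278/0.325 = 0.0855 m²/s; V₁ = q/y₁ = 1.67 m/s. Fr₁ = V₁/√(g·y₁) = 2.36.
Fr₁ = 2.36 lies in the weak range.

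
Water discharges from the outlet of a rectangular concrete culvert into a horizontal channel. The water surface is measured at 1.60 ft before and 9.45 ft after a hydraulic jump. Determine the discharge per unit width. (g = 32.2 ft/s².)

For a rectangular channel the momentum equation gives q² = ½·g·y₁·y₂·(y₁ + y₂) = ½×32.2×1.60×9.45×11.0 = 2690.
q = √2690 = 51.9 ft²/s.

q = 51.9 ft²/s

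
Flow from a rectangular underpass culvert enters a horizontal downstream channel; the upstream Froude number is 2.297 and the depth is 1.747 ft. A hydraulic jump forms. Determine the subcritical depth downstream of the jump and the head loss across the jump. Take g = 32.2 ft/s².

Fr₁ = 2.297 (given).
By Bélanger, y₂/y₁ = ½[√(1 + 8Fr₁²) − 1] = ½[√43.210 − 1] = 2.787.
y₂ = 2.787 × 1.747 = 4.868 ft.
Head loss: ΔE = (y₂ − y₁)³/(4y₁y₂) = (4.868 − 1.747)³/(4×1.747×4.868) = 30.41/34.02 = 0.8939 ft.

y₂ = 4.868 ft; ΔE = 0.8939 ft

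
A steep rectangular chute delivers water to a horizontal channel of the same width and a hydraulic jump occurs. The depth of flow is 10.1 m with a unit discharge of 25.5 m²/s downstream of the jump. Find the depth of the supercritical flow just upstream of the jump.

y₁ = 1.17 m

V₂ = q/y₂ = 25.5/10.1 = 2.52 m/s; Fr₂ = V₂/√(g·y₂) = 0.254.
Applying the sequent-depth relation in reverse, y₁/y₂ = ½[√(1 + 8Fr₂²) − 1] = ½[√1.515 − 1] = 0.115.
y₁ = 0.115 × 10.1 = 1.17 m.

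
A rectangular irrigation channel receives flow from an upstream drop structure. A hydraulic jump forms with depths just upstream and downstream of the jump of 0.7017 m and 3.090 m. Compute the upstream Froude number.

For a rectangular channel the momentum equation gives q² = ½·g·y₁·y₂·(y₁ + y₂) = ½×9.81×0.7017×3.090×3.792 = 40.33.
q = √40.33 = 6.350 m²/s.
V₁ = q/y₁ = 9.050 m/s; Fr₁ = V₁/√(g·y₁) = 3.449.

Fr₁ = 3.449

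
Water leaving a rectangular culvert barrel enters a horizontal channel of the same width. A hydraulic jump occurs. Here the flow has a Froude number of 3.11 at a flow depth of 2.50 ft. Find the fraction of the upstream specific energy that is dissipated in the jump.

Fr₁ = 3.11 (given).
Sequent-depth ratio: y₂/y₁ = ½[√(1 + 8Fr₁²) − 1] = ½[√78.38 − 1] = 3.93.
y₂ = 3.93 × 2.50 = 9.82 ft.
E₁ = y₁(1 + Fr₁²/2) = 2.50×(1 + 3.11²/2) = 14.6 ft. ΔE = (y₂ − y₁)³/(4y₁y₂) = 3.99 ft. ΔE/E₁ = 3.99/14.6 = 0.273.

ΔE/E₁ = 0.273 (27.3%)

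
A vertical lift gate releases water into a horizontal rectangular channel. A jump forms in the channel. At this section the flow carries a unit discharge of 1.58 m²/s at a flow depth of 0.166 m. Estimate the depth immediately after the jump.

y₂ = 1.67 m

V₁ = q/y₁ = 1.58/0.166 = 9.52 m/s. Fr₁ = V₁/√(g·y₁) = 9.52/√(9.81×0.166) = 7.46.
By Bélanger, y₂/y₁ = ½[√(1 + 8Fr₁²) − 1] = ½[√446.1 − 1] = 10.1.
y₂ = 10.1 × 0.166 = 1.67 m.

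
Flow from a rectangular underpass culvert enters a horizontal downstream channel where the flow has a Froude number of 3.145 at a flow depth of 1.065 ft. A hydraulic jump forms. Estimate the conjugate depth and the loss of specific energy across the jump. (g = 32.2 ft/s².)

Fr₁ = 3.145 (given).
Conjugate-depth relation: y₂/y₁ = ½[√(1 + 8Fr₁²) − 1] = ½[√80.128 − 1] = 3.976.
y₂ = 3.976 × 1.065 = 4.234 ft.
V₁ = Fr₁·√(g·y₁) = 3.145×√(32.2×1.065) = 18.42 ft/s; q = V₁·y₁ = 19.61 ft²/s. V₂ = q/y₂ = 19.61/4.234 = 4.632 ft/s. E₁ = y₁ + V₁²/2g = 6.332 ft; E₂ = y₂ + V₂²/2g = 4.567 ft. ΔE = E₁ − E₂ = 1.765 ft.

y₂ = 4.234 ft; ΔE = 1.765 ft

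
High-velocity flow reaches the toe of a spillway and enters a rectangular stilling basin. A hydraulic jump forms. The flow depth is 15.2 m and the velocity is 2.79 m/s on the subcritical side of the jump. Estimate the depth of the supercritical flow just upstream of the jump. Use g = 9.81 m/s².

Fr₂ = V₂/√(g·y₂) = 2.79/√(9.81×15.2) = 0.228.
Since the conjugate-depth ratio holds either way, y₁/y₂ = ½[√(1 + 8Fr₂²) − 1] = ½[√1.418 − 1] = 0.0953.
y₁ = 0.0953 × 15.2 = 1.45 m.

y₁ = 1.45 m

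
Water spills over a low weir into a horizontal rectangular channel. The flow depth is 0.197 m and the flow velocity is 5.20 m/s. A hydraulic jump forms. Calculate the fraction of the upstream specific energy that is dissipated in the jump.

Fr₁ = V₁/√(g·y₁) = 5.20/√(9.81×0.197) = 3.74.
Sequent-depth ratio: y₂/y₁ = ½[√(1 + 8Fr₁²) − 1] = ½[√112.9 − 1] = 4.81.
y₂ = 4.81 × 0.197 = 0.948 m.
E₁ = y₁ + V₁²/2g = 1.58 m. ΔE = (y₂ − y₁)³/(4y₁y₂) = 0.567 m. ΔE/E₁ = 0.567/1.58 = 0.360.

ΔE/E₁ = 0.360 (36.0%)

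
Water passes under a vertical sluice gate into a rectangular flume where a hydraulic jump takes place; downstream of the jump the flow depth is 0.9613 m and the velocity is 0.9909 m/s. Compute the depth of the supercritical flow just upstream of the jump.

y₁ = 0.1701 m

Fr₂ = V₂/√(g·y₂) = 0.9909/√(9.81×0.9613) = 0.3227.
Since the conjugate-depth ratio holds either way, y₁/y₂ = ½[√(1 + 8Fr₂²) − 1] = ½[√1.8330 − 1] = 0.1769.
y₁ = 0.1769 × 0.9613 = 0.1701 m.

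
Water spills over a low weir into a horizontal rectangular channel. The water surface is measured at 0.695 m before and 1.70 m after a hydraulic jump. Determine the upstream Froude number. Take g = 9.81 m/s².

For a rectangular channel the momentum equation gives q² = ½·g·y₁·y₂·(y₁ + y₂) = ½×9.81×0.695×1.70×2.40 = 13.9.
q = √13.9 = 3.73 m²/s.
V₁ = q/y₁ = 5.36 m/s; Fr₁ = V₁/√(g·y₁) = 2.05.

Fr₁ = 2.05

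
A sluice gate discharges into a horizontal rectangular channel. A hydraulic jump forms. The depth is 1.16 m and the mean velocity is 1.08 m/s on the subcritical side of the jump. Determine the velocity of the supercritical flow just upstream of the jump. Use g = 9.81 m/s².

V₁ = 6.19 m/s

Fr₂ = V₂/√(g·y₂) = 1.08/√(9.81×1.16) = 0.320.
Since the conjugate-depth ratio holds either way, y₁/y₂ = ½[√(1 + 8Fr₂²) − 1] = ½[√1.820 − 1] = 0.175.
y₁ = 0.175 × 1.16 = 0.202 m.
V₁ = q/y₁ = 1.25/0.202 = 6.19 m/s.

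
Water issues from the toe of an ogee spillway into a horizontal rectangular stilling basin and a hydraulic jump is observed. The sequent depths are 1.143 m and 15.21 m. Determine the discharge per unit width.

q = 37.34 m²/s

For a rectangular channel the momentum equation gives q² = ½·g·y₁·y₂·(y₁ + y₂) = ½×9.81×1.143×15.21×16.35 = 1394.
q = √1394 = 37.34 m²/s.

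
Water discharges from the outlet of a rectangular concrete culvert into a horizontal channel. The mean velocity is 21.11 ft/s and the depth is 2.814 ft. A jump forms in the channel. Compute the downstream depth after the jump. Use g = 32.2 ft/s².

Fr₁ = V₁/√(g·y₁) = 21.11/√(32.2×2.814) = 2.218.
From the momentum equation for a rectangular channel, y₂/y₁ = ½[√(1 + 8Fr₁²) − 1] = ½[√40.345 − 1] = 2.676.
y₂ = 2.676 × 2.814 = 7.530 ft.

y₂ = 7.530 ft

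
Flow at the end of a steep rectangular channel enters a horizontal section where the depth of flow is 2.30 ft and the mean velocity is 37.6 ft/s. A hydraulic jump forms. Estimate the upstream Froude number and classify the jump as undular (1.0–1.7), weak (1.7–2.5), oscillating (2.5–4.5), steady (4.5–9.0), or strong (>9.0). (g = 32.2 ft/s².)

Fr₁ = V₁/√(g·y₁) = 37.6/√(32.2×2.30) = 4.37.
Fr₁ = 4.37 lies in the oscillating range.

Fr₁ = 4.37; oscillating jump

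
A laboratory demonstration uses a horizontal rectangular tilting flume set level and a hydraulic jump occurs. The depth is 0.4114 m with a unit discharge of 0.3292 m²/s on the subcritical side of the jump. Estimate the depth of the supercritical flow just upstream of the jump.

y₁ = 0.1042 m

V₂ = q/y₂ = 0.3292/0.4114 = 0.8002 m/s; Fr₂ = V₂/√(g·y₂) = 0.3983.
The Bélanger relation is symmetric: y₁/y₂ = ½[√(1 + 8Fr₂²) − 1] = ½[√2.2693 − 1] = 0.2532.
y₁ = 0.2532 × 0.4114 = 0.1042 m.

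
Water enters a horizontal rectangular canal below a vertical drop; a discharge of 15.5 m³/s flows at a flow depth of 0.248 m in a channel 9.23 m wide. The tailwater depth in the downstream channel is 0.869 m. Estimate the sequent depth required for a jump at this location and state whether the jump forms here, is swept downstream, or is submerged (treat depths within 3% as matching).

q = Q/b = 15.5/9.23 = 1.68 m²/s; V₁ = q/y₁ = 6.77 m/s. Fr₁ = V₁/√(g·y₁) = 4.34.
Conjugate-depth relation: y₂/y₁ = ½[√(1 + 8Fr₁²) − 1] = ½[√151.8 − 1] = 5.66.
y₂ = 5.66 × 0.248 = 1.40 m.
Tailwater y_tw = 0.869 m: y_tw < y₂, so the jump is swept downstream.

y₂ = 1.40 m; the jump is swept downstream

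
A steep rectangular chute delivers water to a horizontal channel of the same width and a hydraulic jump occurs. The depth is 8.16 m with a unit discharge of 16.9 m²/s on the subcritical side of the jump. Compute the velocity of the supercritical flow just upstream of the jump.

V₁ = 21.2 m/s

V₂ = q/y₂ = 16.9/8.16 = 2.07 m/s; Fr₂ = V₂/√(g·y₂) = 0.231.
The Bélanger relation is symmetric: y₁/y₂ = ½[√(1 + 8Fr₂²) − 1] = ½[√1.429 − 1] = 0.0976.
y₁ = 0.0976 × 8.16 = 0.797 m.
V₁ = q/y₁ = 16.9/0.797 = 21.2 m/s.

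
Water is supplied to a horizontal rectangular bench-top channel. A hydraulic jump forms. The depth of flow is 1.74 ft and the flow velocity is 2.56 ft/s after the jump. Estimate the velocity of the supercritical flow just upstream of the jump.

Fr₂ = V₂/√(g·y₂) = 2.56/√(32.2×1.74) = 0.342.
Since the conjugate-depth ratio holds either way, y₁/y₂ = ½[√(1 + 8Fr₂²) − 1] = ½[√1.936 − 1] = 0.196.
y₁ = 0.196 × 1.74 = 0.340 ft.
V₁ = q/y₁ = 4.45/0.340 = 13.1 ft/s.

V₁ = 13.1 ft/s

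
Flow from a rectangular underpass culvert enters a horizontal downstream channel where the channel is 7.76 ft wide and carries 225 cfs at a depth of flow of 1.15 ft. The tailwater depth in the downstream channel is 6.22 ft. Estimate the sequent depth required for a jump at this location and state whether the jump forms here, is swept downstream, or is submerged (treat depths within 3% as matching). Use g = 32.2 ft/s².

q = Q/b = 225/7.76 = 29.0 ft²/s; V₁ = q/y₁ = 25.2 ft/s. Fr₁ = V₁/√(g·y₁) = 4.14.
Bélanger equation: y₂/y₁ = ½[√(1 + 8Fr₁²) − 1] = ½[√138.3 − 1] = 5.38.
y₂ = 5.38 × 1.15 = 6.19 ft.
Tailwater y_tw = 6.22 ft: y_tw ≈ y₂, so the jump forms here.

y₂ = 6.19 ft; the jump forms here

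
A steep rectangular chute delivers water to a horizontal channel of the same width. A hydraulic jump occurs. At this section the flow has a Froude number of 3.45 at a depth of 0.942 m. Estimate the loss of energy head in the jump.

Fr₁ = 3.45 (given).
By Bélanger, y₂/y₁ = ½[√(1 + 8Fr₁²) − 1] = ½[√96.22 − 1] = 4.40.
y₂ = 4.40 × 0.942 = 4.15 m.
V₁ = Fr₁·√(g·y₁) = 3.45×√(9.81×0.942) = 10.5 m/s; q = V₁·y₁ = 9.88 m²/s. V₂ = q/y₂ = 9.88/4.15 = 2.38 m/s. E₁ = y₁ + V₁²/2g = 6.55 m; E₂ = y₂ + V₂²/2g = 4.44 m. ΔE = E₁ − E₂ = 2.11 m.

ΔE = 2.11 m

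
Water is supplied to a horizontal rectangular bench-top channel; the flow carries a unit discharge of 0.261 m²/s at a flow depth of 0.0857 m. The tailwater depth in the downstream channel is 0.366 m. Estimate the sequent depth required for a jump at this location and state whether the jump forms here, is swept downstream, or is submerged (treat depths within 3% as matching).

V₁ = q/y₁ = 0.261/0.0857 = 3.05 m/s. Fr₁ = V₁/√(g·y₁) = 3.05/√(9.81×0.0857) = 3.32.
By Bélanger, y₂/y₁ = ½[√(1 + 8Fr₁²) − 1] = ½[√89.26 − 1] = 4.22.
y₂ = 4.22 × 0.0857 = 0.362 m.
Tailwater y_tw = 0.366 m: y_tw ≈ y₂, so the jump forms here.

y₂ = 0.362 m; the jump forms here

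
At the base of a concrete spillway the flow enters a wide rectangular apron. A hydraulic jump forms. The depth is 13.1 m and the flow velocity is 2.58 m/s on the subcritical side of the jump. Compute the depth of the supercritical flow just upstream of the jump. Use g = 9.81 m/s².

Fr₂ = V₂/√(g·y₂) = 2.58/√(9.81×13.1) = 0.228.
The Bélanger relation is symmetric: y₁/y₂ = ½[√(1 + 8Fr₂²) − 1] = ½[√1.414 − 1] = 0.0946.
y₁ = 0.0946 × 13.1 = 1.24 m.

y₁ = 1.24 m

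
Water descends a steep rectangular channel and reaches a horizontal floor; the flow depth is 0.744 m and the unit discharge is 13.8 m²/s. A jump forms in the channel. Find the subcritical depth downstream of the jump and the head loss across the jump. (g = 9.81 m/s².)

V₁ = q/y₁ = 13.8/0.744 = 18.5 m/s. Fr₁ = V₁/√(g·y₁) = 18.5/√(9.81×0.744) = 6.87.
Sequent-depth ratio: y₂/y₁ = ½[√(1 + 8Fr₁²) − 1] = ½[√378.1 − 1] = 9.22.
y₂ = 9.22 × 0.744 = 6.86 m.
Head loss: ΔE = (y₂ − y₁)³/(4y₁y₂) = (6.86 − 0.744)³/(4×0.744×6.86) = 229/20.4 = 11.2 m.

y₂ = 6.86 m; ΔE = 11.2 m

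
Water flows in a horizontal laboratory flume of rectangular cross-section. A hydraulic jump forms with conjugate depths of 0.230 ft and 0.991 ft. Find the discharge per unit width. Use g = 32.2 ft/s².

q = 2.12 ft²/s

For a rectangular channel the momentum equation gives q² = ½·g·y₁·y₂·(y₁ + y₂) = ½×32.2×0.230×0.991×1.22 = 4.48.
q = √4.48 = 2.12 ft²/s.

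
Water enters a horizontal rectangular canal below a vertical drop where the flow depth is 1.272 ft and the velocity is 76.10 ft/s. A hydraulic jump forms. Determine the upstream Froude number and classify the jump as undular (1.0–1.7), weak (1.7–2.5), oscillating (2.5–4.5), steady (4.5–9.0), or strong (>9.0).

Fr₁ = V₁/√(g·y₁) = 76.10/√(32.2×1.272) = 11.89.
Fr₁ = 11.89 lies in the strong range.

Fr₁ = 11.89; strong jump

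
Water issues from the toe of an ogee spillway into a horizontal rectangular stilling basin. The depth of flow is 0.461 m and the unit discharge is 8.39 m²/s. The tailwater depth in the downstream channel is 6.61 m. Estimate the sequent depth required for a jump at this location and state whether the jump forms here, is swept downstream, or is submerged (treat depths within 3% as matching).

y₂ = 5.35 m; the jump is submerged

V₁ = q/y₁ = 8.39/0.461 = 18.2 m/s. Fr₁ = V₁/√(g·y₁) = 18.2/√(9.81×0.461) = 8.56.
Sequent-depth ratio: y₂/y₁ = ½[√(1 + 8Fr₁²) − 1] = ½[√586.9 − 1] = 11.6.
y₂ = 11.6 × 0.461 = 5.35 m.
Tailwater y_tw = 6.61 m: y_tw > y₂, so the jump is submerged.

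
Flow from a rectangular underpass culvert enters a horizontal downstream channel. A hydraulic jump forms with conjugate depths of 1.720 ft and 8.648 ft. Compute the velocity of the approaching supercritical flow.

For a rectangular channel the momentum equation gives q² = ½·g·y₁·y₂·(y₁ + y₂) = ½×32.2×1.720×8.648×10.37 = 2483.
q = √2483 = 49.83 ft²/s.
V₁ = q/y₁ = 49.83/1.720 = 28.97 ft/s.

V₁ = 28.97 ft/s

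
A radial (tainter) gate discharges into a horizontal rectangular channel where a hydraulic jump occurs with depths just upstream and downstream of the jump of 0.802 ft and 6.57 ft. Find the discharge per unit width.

For a rectangular channel the momentum equation gives q² = ½·g·y₁·y₂·(y₁ + y₂) = ½×32.2×0.802×6.57×7.37 = 625.
q = √625 = 25.0 ft²/s.

q = 25.0 ft²/s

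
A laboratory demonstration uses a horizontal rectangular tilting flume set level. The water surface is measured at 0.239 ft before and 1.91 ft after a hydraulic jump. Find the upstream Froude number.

For a rectangular channel the momentum equation gives q² = ½·g·y₁·y₂·(y₁ + y₂) = ½×32.2×0.239×1.91×2.15 = 15.8.
q = √15.8 = 3.97 ft²/s.
V₁ = q/y₁ = 16.6 ft/s; Fr₁ = V₁/√(g·y₁) = 5.99.

Fr₁ = 5.99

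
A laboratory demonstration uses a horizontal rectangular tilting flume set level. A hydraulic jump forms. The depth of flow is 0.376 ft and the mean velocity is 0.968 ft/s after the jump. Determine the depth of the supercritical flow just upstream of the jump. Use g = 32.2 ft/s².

Fr₂ = V₂/√(g·y₂) = 0.968/√(32.2×0.376) = 0.278.
Since the conjugate-depth ratio holds either way, y₁/y₂ = ½[√(1 + 8Fr₂²) − 1] = ½[√1.619 − 1] = 0.136.
y₁ = 0.136 × 0.376 = 0.0512 ft.

y₁ = 0.0512 ft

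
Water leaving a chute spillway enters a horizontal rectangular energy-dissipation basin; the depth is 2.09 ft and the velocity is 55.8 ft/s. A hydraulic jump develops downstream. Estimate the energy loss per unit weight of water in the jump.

ΔE = 30.8 ft

Fr₁ = V₁/√(g·y₁) = 55.8/√(32.2×2.09) = 6.80.
By Bélanger, y₂/y₁ = ½[√(1 + 8Fr₁²) − 1] = ½[√371.1 − 1] = 9.13.
y₂ = 9.13 × 2.09 = 19.1 ft.
q = V₁·y₁ = 55.8 × 2.09 = 117 ft²/s. V₂ = q/y₂ = 117/19.1 = 6.11 ft/s. E₁ = y₁ + V₁²/2g = 50.4 ft; E₂ = y₂ + V₂²/2g = 19.7 ft. ΔE = E₁ − E₂ = 30.8 ft.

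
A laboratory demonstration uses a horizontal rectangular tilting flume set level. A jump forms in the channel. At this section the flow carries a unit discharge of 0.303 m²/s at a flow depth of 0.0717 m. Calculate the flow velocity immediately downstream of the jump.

V₂ = 0.636 m/s

V₁ = q/y₁ = 0.303/0.0717 = 4.23 m/s. Fr₁ = V₁/√(g·y₁) = 4.23/√(9.81×0.0717) = 5.04.
From the momentum equation for a rectangular channel, y₂/y₁ = ½[√(1 + 8Fr₁²) − 1] = ½[√204.1 − 1] = 6.64.
y₂ = 6.64 × 0.0717 = 0.476 m.
V₂ = q/y₂ = 0.303/0.476 = 0.636 m/s.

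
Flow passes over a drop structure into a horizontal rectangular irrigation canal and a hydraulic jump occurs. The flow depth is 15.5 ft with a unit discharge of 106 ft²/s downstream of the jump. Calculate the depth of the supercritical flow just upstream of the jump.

V₂ = q/y₂ = 106/15.5 = 6.84 ft/s; Fr₂ = V₂/√(g·y₂) = 0.306.
Since the conjugate-depth ratio holds either way, y₁/y₂ = ½[√(1 + 8Fr₂²) − 1] = ½[√1.750 − 1] = 0.161.
y₁ = 0.161 × 15.5 = 2.50 ft.

y₁ = 2.50 ft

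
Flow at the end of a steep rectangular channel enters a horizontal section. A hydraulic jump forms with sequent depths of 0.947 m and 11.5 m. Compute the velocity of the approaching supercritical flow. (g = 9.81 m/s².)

For a rectangular channel the momentum equation gives q² = ½·g·y₁·y₂·(y₁ + y₂) = ½×9.81×0.947×11.5×12.4 = 665.
q = √665 = 25.8 m²/s.
V₁ = q/y₁ = 25.8/0.947 = 27.2 m/s.

V₁ = 27.2 m/s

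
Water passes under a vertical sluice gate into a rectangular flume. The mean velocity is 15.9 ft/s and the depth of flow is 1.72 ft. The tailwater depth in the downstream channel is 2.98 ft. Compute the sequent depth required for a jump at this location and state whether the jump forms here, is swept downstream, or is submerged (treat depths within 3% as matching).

Fr₁ = V₁/√(g·y₁) = 15.9/√(32.2×1.72) = 2.14.
By Bélanger, y₂/y₁ = ½[√(1 + 8Fr₁²) − 1] = ½[√37.52 − 1] = 2.56.
y₂ = 2.56 × 1.72 = 4.41 ft.
Tailwater y_tw = 2.98 ft: y_tw < y₂, so the jump is swept downstream.

y₂ = 4.41 ft; the jump is swept downstream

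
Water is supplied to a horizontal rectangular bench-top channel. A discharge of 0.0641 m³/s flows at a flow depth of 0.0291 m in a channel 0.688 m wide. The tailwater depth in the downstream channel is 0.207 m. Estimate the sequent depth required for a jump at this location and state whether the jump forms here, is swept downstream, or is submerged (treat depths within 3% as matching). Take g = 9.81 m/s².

q = Q/b = 0.0641/0.688 = 0.0932 m²/s; V₁ = q/y₁ = 3.20 m/s. Fr₁ = V₁/√(g·y₁) = 5.99.
Sequent-depth ratio: y₂/y₁ = ½[√(1 + 8Fr₁²) − 1] = ½[√288.3 − 1] = 7.99.
y₂ = 7.99 × 0.0291 = 0.232 m.
Tailwater y_tw = 0.207 m: y_tw < y₂, so the jump is swept downstream.

y₂ = 0.232 m; the jump is swept downstream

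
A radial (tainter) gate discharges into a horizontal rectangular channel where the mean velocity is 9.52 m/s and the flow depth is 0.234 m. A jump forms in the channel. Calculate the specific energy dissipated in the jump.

ΔE = 2.82 m

Fr₁ = V₁/√(g·y₁) = 9.52/√(9.81×0.234) = 6.28.
Sequent-depth ratio: y₂/y₁ = ½[√(1 + 8Fr₁²) − 1] = ½[√316.8 − 1] = 8.40.
y₂ = 8.40 × 0.234 = 1.97 m.
q = V₁·y₁ = 9.52 × 0.234 = 2.23 m²/s. V₂ = q/y₂ = 2.23/1.97 = 1.13 m/s. E₁ = y₁ + V₁²/2g = 4.85 m; E₂ = y₂ + V₂²/2g = 2.03 m. ΔE = E₁ − E₂ = 2.82 m.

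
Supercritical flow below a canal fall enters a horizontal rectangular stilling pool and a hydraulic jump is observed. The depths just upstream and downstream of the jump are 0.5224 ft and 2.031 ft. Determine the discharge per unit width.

For a rectangular channel the momentum equation gives q² = ½·g·y₁·y₂·(y₁ + y₂) = ½×32.2×0.5224×2.031×2.553 = 43.62.
q = √43.62 = 6.604 ft²/s.

q = 6.604 ft²/s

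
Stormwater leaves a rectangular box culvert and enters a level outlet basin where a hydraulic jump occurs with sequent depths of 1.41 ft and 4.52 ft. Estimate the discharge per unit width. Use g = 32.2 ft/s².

q = 24.7 ft²/s

For a rectangular channel the momentum equation gives q² = ½·g·y₁·y₂·(y₁ + y₂) = ½×32.2×1.41×4.52×5.93 = 608.
q = √608 = 24.7 ft²/s.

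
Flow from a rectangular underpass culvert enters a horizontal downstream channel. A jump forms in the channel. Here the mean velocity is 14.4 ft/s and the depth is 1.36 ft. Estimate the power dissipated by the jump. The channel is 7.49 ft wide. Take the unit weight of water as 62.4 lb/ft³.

Fr₁ = V₁/√(g·y₁) = 14.4/√(32.2×1.36) = 2.18.
From the momentum equation for a rectangular channel, y₂/y₁ = ½[√(1 + 8Fr₁²) − 1] = ½[√38.88 − 1] = 2.62.
y₂ = 2.62 × 1.36 = 3.56 ft.
Head loss: ΔE = (y₂ − y₁)³/(4y₁y₂) = (3.56 − 1.36)³/(4×1.36×3.56) = 10.6/19.4 = 0.550 ft.
q = V₁·y₁ = 14.4 × 1.36 = 19.6 ft²/s. Q = q·b = 19.6 × 7.49 = 147 cfs. P = γ·Q·ΔE/550 = 62.4 × 147 × 0.550 / 550 = 9.15 hp.

P = 9.15 hp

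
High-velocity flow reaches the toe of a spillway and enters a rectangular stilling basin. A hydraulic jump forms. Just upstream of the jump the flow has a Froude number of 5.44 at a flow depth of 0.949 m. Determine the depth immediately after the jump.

Fr₁ = 5.44 (given).
By Bélanger, y₂/y₁ = ½[√(1 + 8Fr₁²) − 1] = ½[√237.7 − 1] = 7.21.
y₂ = 7.21 × 0.949 = 6.84 m.

y₂ = 6.84 m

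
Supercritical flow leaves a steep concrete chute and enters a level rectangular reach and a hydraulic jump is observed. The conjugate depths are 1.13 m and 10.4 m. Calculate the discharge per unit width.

q = 25.8 m²/s

For a rectangular channel the momentum equation gives q² = ½·g·y₁·y₂·(y₁ + y₂) = ½×9.81×1.13×10.4×11.5 = 665.
q = √665 = 25.8 m²/s.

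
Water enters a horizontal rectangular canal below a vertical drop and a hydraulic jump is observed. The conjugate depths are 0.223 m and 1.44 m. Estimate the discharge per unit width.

q = 1.62 m²/s

For a rectangular channel the momentum equation gives q² = ½·g·y₁·y₂·(y₁ + y₂) = ½×9.81×0.223×1.44×1.66 = 2.62.
q = √2.62 = 1.62 m²/s.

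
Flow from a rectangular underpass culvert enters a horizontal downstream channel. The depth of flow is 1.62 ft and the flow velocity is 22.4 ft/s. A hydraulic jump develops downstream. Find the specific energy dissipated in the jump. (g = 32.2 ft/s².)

Fr₁ = V₁/√(g·y₁) = 22.4/√(32.2×1.62) = 3.10.
Conjugate-depth relation: y₂/y₁ = ½[√(1 + 8Fr₁²) − 1] = ½[√77.95 − 1] = 3.91.
y₂ = 3.91 × 1.62 = 6.34 ft.
q = V₁·y₁ = 22.4 × 1.62 = 36.3 ft²/s. V₂ = q/y₂ = 36.3/6.34 = 5.72 ft/s. E₁ = y₁ + V₁²/2g = 9.41 ft; E₂ = y₂ + V₂²/2g = 6.85 ft. ΔE = E₁ − E₂ = 2.56 ft.

ΔE = 2.56 ft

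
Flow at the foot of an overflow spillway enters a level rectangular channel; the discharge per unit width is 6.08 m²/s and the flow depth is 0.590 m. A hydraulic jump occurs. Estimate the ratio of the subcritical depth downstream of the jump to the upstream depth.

V₁ = q/y₁ = 6.08/0.590 = 10.3 m/s. Fr₁ = V₁/√(g·y₁) = 10.3/√(9.81×0.590) = 4.28.
From the momentum equation for a rectangular channel, y₂/y₁ = ½[√(1 + 8Fr₁²) − 1] = ½[√147.8 − 1] = 5.58.

y₂/y₁ = 5.58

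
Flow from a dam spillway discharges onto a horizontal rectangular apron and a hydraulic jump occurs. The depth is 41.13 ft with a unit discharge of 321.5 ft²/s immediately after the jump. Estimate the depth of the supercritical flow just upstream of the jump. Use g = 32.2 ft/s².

y₁ = 3.498 ft

V₂ = q/y₂ = 321.5/41.13 = 7.817 ft/s; Fr₂ = V₂/√(g·y₂) = 0.2148.
The Bélanger relation is symmetric: y₁/y₂ = ½[√(1 + 8Fr₂²) − 1] = ½[√1.3691 − 1] = 0.08504.
y₁ = 0.08504 × 41.13 = 3.498 ft.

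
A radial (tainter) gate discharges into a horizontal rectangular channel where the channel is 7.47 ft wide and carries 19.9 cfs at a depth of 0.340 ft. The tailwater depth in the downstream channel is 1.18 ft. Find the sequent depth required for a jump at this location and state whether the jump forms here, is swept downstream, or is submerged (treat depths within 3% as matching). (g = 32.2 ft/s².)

y₂ = 0.981 ft; the jump is submerged

q = Q/b = 19.9/7.47 = 2.66 ft²/s; V₁ = q/y₁ = 7.84 ft/s. Fr₁ = V₁/√(g·y₁) = 2.37.
By Bélanger, y₂/y₁ = ½[√(1 + 8Fr₁²) − 1] = ½[√45.86 − 1] = 2.89.
y₂ = 2.89 × 0.340 = 0.981 ft.
Tailwater y_tw = 1.18 ft: y_tw > y₂, so the jump is submerged.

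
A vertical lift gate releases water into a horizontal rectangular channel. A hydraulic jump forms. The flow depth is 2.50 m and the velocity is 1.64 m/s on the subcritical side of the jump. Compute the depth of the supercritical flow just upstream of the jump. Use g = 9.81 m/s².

y₁ = 0.463 m

Fr₂ = V₂/√(g·y₂) = 1.64/√(9.81×2.50) = 0.331.
Since the conjugate-depth ratio holds either way, y₁/y₂ = ½[√(1 + 8Fr₂²) − 1] = ½[√1.877 − 1] = 0.185.
y₁ = 0.185 × 2.50 = 0.463 m.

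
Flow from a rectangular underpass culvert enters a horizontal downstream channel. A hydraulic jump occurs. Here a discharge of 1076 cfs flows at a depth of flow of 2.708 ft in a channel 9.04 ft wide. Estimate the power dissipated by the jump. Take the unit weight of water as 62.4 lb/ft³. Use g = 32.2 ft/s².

q = Q/b = 1076/9.04 = 119.0 ft²/s; V₁ = q/y₁ = 43.95 ft/s. Fr₁ = V₁/√(g·y₁) = 4.707.
From the momentum equation for a rectangular channel, y₂/y₁ = ½[√(1 + 8Fr₁²) − 1] = ½[√178.25 − 1] = 6.175.
y₂ = 6.175 × 2.708 = 16.72 ft.
Head loss: ΔE = (y₂ − y₁)³/(4y₁y₂) = (16.72 − 2.708)³/(4×2.708×16.72) = 2753/181.1 = 15.20 ft.
P = γ·Q·ΔE/550 = 62.4 × 1076 × 15.20 / 550 = 1855 hp.

P = 1855 hp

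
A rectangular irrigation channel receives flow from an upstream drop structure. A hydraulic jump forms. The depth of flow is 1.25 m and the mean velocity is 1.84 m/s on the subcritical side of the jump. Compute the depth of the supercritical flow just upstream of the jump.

Fr₂ = V₂/√(g·y₂) = 1.84/√(9.81×1.25) = 0.525.
From the momentum equation (using Fr₂), y₁/y₂ = ½[√(1 + 8Fr₂²) − 1] = ½[√3.209 − 1] = 0.396.
y₁ = 0.396 × 1.25 = 0.495 m.

y₁ = 0.495 m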